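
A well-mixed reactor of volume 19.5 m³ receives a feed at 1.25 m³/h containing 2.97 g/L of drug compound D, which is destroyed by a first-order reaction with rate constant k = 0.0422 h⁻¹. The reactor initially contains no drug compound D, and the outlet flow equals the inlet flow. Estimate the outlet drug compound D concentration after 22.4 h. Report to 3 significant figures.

Accumulation = in − out − consumed: V dC/dt = Q C_in − Q C − k V C.
dC/dt = (Q/V) C_in − (Q/V + k) C; effective rate a = Q/V + k = 0.064103 + 0.0422 = 0.10630 h⁻¹.
C_ss = Q C_in/(Q + kV) = 1.7910 g/L; C(t) = C_ss + (C₀ − C_ss) e^(−a t).
C(22.4) = 1.7910 + (-1.7910)·e^(−0.10630·22.4) = 1.7910 + (-1.7910)·0.092442 = 1.6254 g/L.

1.63 g/L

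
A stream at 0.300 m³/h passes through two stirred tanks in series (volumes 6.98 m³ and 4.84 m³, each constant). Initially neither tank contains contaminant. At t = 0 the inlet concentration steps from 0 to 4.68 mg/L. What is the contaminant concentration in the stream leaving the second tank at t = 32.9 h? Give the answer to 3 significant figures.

Time constants: τᵢ = Vᵢ/Q for each well-mixed tank.
τ₁ = 6.98/0.300 = 23.267 h; τ₂ = 4.84/0.300 = 16.133 h.
Tank 1: C₁ = C_in(1 − e^(−t/τ₁)). Tank 2 (τ₁ ≠ τ₂): C₂ = C_in[1 − (τ₁ e^(−t/τ₁) − τ₂ e^(−t/τ₂))/(τ₁ − τ₂)].
At t = 32.9: e^(−t/τ₁) = 0.24316, e^(−t/τ₂) = 0.13013.
C₂ = 4.68·[1 − (23.267·0.24316 − 16.133·0.13013)/(7.1333)] = 4.68·0.50120 = 2.3456 mg/L.

2.35 mg/L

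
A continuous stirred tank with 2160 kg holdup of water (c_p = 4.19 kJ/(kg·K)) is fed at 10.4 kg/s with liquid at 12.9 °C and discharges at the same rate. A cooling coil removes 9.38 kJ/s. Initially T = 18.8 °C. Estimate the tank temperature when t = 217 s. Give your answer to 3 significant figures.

14.8 °C

M c_p dT/dt = ṁ c_p (T_in − T) − Q̇.
τ = M/ṁ = 207.69 s; T_ss = T_in − Q̇/(ṁ c_p) = 12.9 − 9.38/(10.4·4.19) = 12.685 °C.
Integrating: T(t) = T_ss + (T₀ − T_ss) e^(−t/τ).
T(217) = 12.685 + (6.1153)·e^(−217/207.69) = 12.685 + (6.1153)·0.35176 = 14.836 °C.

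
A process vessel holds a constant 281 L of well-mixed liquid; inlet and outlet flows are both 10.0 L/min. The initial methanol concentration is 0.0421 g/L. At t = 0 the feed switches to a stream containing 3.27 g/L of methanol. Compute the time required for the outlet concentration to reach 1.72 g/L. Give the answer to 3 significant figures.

20.6 min

Unsteady species balance (constant V, well mixed): V dC/dt = Q(C_in − C), so τ = V/Q = 28.100 min.
C(t) = C_in + (C₀ − C_in) e^(−t/τ). Set C = 1.72 and solve for t:
e^(−t/τ) = (C − C_in)/(C₀ − C_in) = (1.72 − 3.27)/(0.0421 − 3.27) = 0.48019
t = −τ ln(…) = 28.100 × 0.73358 = 20.614 min.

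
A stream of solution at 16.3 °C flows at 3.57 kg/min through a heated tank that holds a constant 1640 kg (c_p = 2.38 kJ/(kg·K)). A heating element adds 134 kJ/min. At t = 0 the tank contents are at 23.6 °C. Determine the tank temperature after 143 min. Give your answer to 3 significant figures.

Energy balance: M c_p dT/dt = ṁ c_p (T_in − T) + 134.
Rearrange: dT/dt = (T_ss − T)/τ with τ = M/ṁ = 459.38 min and T_ss = T_in + Q̇/(ṁ c_p) = 32.071 °C.
Integrating: T(t) = T_ss + (T₀ − T_ss) e^(−t/τ).
T(143) = 32.071 + (-8.4710)·e^(−143/459.38) = 32.071 + (-8.4710)·0.73250 = 25.866 °C.

25.9 °C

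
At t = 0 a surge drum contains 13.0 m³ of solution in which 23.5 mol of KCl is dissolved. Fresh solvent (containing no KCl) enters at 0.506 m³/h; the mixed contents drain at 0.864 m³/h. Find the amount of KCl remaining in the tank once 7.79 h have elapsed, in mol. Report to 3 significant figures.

Let m(t) be the amount of KCl. Volume: V(t) = V₀ + (Q_in − Q_out) t = 13.0 − 0.35800 t; V(7.79) = 10.211 m³.
No KCl enters, so dm/dt = −Q_out · (m/V).
Separate: dm/m = −Q_out dt/V(t) ⇒ ln(m/m₀) = −(Q_out/(Q_in−Q_out)) ln(V/V₀).
m = m₀ (V₀/V)^(Q_out/(Q_in−Q_out)) = 23.5 × (13.0/10.211)^(-2.4134) = 13.121 mol.

13.1 mol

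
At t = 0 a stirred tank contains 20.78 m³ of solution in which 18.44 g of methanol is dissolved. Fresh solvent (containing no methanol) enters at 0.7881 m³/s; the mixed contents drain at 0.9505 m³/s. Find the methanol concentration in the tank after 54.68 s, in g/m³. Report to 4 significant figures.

Let m(t) be the amount of methanol. Volume: V(t) = V₀ + (Q_in − Q_out) t = 20.78 − 0.162400 t; V(54.68) = 11.9000 m³.
Species balance (pure solvent in): dm/dt = −Q_out · m/V(t).
Separate: dm/m = −Q_out dt/V(t) ⇒ ln(m/m₀) = −(Q_out/(Q_in−Q_out)) ln(V/V₀).
m = m₀ (V₀/V)^(Q_out/(Q_in−Q_out)) = 18.44 × (20.78/11.9000)^(-5.85283) = 0.705979 g.
C = m/V = 0.705979/11.9000 = 0.0593261 g/m³.

0.05933 g/m³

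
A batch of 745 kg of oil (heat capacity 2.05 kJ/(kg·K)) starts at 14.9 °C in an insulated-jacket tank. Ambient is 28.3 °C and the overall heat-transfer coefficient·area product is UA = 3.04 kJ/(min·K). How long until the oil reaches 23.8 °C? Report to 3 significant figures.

M c_p dT/dt = −UA(T − T_amb).
τ = M c_p/UA = 502.38 min; T_ss = T_amb = 28.300 °C.
T(t) = T_ss + (T₀ − T_ss)e^(−t/τ); set T = 23.8:
t = −τ ln[(T − T_ss)/(T₀ − T_ss)] = −502.38 · ln(0.33582) = 548.19 min.

548 min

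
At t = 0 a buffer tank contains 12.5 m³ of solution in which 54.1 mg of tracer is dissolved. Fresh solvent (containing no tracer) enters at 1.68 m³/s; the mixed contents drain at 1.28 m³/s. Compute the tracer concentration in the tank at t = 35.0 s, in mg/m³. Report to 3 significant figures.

0.184 mg/m³

Total volume: dV/dt = Q_in − Q_out = 0.40000 m³/s, so V(t) = 12.5 + 0.40000 t and V(35.0) = 26.500 m³.
Solute balance: dm/dt = 0 − Q_out C = −Q_out m/V(t).
Separate: dm/m = −Q_out dt/V(t) ⇒ ln(m/m₀) = −(Q_out/(Q_in−Q_out)) ln(V/V₀).
m = m₀ (V₀/V)^(Q_out/(Q_in−Q_out)) = 54.1 × (12.5/26.500)^(3.2000) = 4.8857 mg.
C = m/V = 4.8857/26.500 = 0.18436 mg/m³.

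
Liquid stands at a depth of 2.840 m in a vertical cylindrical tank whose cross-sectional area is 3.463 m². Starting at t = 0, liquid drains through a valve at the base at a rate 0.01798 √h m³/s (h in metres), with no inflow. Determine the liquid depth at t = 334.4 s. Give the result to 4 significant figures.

0.6677 m

Unsteady balance on liquid volume: A dh/dt = −0.01798 √h.
Separate and integrate: 2(√h − √h₀) = −(0.01798/A) t.
√h = √2.840 − 0.01798·334.4/(2·3.463) = 1.68523 − 0.868107 = 0.817123.
h = 0.817123² = 0.667689 m.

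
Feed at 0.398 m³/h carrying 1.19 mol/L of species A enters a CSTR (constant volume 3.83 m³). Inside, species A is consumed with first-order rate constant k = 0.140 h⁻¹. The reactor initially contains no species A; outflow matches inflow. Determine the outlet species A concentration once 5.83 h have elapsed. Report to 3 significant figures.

Accumulation = in − out − consumed: V dC/dt = Q C_in − Q C − k V C.
dC/dt = (Q/V) C_in − (Q/V + k) C; effective rate a = Q/V + k = 0.10392 + 0.140 = 0.24392 h⁻¹.
C_ss = Q C_in/(Q + kV) = 0.50698 mol/L; C(t) = C_ss + (C₀ − C_ss) e^(−a t).
C(5.83) = 0.50698 + (-0.50698)·e^(−0.24392·5.83) = 0.50698 + (-0.50698)·0.24122 = 0.38468 mol/L.

0.385 mol/L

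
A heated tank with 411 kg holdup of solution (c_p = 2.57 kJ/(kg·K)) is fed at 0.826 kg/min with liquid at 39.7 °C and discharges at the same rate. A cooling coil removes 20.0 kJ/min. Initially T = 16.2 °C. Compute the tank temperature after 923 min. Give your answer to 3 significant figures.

M c_p dT/dt = ṁ c_p (T_in − T) − Q̇.
τ = M/ṁ = 497.58 min; T_ss = T_in − Q̇/(ṁ c_p) = 39.7 − 20.0/(0.826·2.57) = 30.279 °C.
Integrating: T(t) = T_ss + (T₀ − T_ss) e^(−t/τ).
T(923) = 30.279 + (-14.079)·e^(−923/497.58) = 30.279 + (-14.079)·0.15646 = 28.076 °C.

28.1 °C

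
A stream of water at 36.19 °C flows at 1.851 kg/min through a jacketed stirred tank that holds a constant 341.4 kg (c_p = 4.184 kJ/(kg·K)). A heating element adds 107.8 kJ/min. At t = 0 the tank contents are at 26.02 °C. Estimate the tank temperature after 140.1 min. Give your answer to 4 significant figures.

38.84 °C

M c_p dT/dt = ṁ c_p (T_in − T) + Q̇.
Rearrange: dT/dt = (T_ss − T)/τ with τ = M/ṁ = 184.441 min and T_ss = T_in + Q̇/(ṁ c_p) = 50.1094 °C.
T approaches T_ss exponentially: T(t) = T_ss + (T₀ − T_ss) e^(−t/τ).
T(140.1) = 50.1094 + (-24.0894)·e^(−140.1/184.441) = 50.1094 + (-24.0894)·0.467857 = 38.8390 °C.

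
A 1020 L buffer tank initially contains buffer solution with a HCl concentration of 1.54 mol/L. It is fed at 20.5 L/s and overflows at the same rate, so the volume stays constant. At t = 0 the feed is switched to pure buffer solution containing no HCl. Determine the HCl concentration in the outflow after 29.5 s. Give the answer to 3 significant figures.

Transient balance on the dissolved component: V dC/dt = Q(C_in − C).
So dC/dt = (C_in − C)/τ with τ = V/Q = 1020/20.5 = 49.756 s.
Solution: C(t) = C_in + (C₀ − C_in) e^(−t/τ).
C(29.5) = 0 + (1.54 − 0)·e^(−29.5/49.756) = 0 + (1.5400)·0.55273 = 0.85120 mol/L.

0.851 mol/L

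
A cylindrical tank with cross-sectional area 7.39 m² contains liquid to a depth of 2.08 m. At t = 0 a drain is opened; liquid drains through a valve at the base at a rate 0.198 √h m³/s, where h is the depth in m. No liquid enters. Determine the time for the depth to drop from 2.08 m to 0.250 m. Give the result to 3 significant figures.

70.3 s

With no inflow, A dh/dt = −0.198 √h.
Separate and integrate: 2(√h − √h₀) = −(0.198/A) t.
t = 2A(√h₀ − √h)/0.198 = 2·7.39·(√2.08 − √0.250)/0.198
  = 14.780 × (1.4422 − 0.50000) / 0.198 = 70.333 s.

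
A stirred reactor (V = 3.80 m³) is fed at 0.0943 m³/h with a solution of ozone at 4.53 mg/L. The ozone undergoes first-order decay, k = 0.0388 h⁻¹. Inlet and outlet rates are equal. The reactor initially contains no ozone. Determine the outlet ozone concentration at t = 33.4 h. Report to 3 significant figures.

1.56 mg/L

Species balance: V dC/dt = Q C_in − Q C − k V C.
dC/dt = (Q/V) C_in − (Q/V + k) C; effective rate a = Q/V + k = 0.024816 + 0.0388 = 0.063616 h⁻¹.
C_ss = Q C_in/(Q + kV) = 1.7671 mg/L; C(t) = C_ss + (C₀ − C_ss) e^(−a t).
C(33.4) = 1.7671 + (-1.7671)·e^(−0.063616·33.4) = 1.7671 + (-1.7671)·0.11946 = 1.5560 mg/L.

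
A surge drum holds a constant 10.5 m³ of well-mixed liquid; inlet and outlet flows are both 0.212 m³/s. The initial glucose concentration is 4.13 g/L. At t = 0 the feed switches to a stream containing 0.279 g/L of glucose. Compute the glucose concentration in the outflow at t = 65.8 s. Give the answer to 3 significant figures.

1.30 g/L

Species balance on the tank: V dC/dt = Q(C_in − C).
So dC/dt = (C_in − C)/τ with τ = V/Q = 10.5/0.212 = 49.528 s.
Integrating: C(t) = C_in + (C₀ − C_in) e^(−t/τ).
C(65.8) = 0.279 + (4.13 − 0.279)·e^(−65.8/49.528) = 0.279 + (3.8510)·0.26487 = 1.2990 g/L.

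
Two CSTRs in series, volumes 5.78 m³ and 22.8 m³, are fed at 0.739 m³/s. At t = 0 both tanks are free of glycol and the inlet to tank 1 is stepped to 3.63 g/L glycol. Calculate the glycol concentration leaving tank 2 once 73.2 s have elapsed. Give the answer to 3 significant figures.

3.18 g/L

Time constants: τᵢ = Vᵢ/Q for each well-mixed tank.
τ₁ = 5.78/0.739 = 7.8214 s; τ₂ = 22.8/0.739 = 30.853 s.
Solving the cascade with C₁(0)=C₂(0)=0 gives C₂(t) = C_in[1 − (τ₁ e^(−t/τ₁) − τ₂ e^(−t/τ₂))/(τ₁ − τ₂)].
At t = 73.2: e^(−t/τ₁) = 8.6190e-05, e^(−t/τ₂) = 0.093240.
C₂ = 3.63·[1 − (7.8214·8.6190e-05 − 30.853·0.093240)/(-23.031)] = 3.63·0.87512 = 3.1767 g/L.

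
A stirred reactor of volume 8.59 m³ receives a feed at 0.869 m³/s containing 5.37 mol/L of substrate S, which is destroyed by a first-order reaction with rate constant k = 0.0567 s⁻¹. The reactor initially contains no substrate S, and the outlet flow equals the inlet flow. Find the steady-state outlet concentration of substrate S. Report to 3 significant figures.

Species balance: V dC/dt = Q C_in − Q C − k V C.
Steady state (dC/dt = 0): C_ss = Q C_in/(Q + kV) = C_in/(1 + kV/Q).
C_ss = 0.869·5.37/(0.869 + 0.0567·8.59) = 4.6665/1.3561 = 3.4413 mol/L.

3.44 mol/L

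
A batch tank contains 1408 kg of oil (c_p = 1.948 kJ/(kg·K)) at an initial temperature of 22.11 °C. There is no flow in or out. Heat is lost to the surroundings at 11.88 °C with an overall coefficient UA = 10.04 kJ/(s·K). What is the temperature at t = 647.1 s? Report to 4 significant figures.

Lumped-capacitance energy balance: M c_p dT/dt = UA(T_amb − T).
dT/dt = (T_ss − T)/τ with T_ss = T_amb = 11.8800 °C, τ = M c_p/UA = 1408·1.948/10.04 = 273.186 s.
T approaches T_ss exponentially: T(t) = T_ss + (T₀ − T_ss) e^(−t/τ).
T(647.1) = 11.8800 + (10.2300)·0.0936006 = 12.8375 °C.

12.84 °C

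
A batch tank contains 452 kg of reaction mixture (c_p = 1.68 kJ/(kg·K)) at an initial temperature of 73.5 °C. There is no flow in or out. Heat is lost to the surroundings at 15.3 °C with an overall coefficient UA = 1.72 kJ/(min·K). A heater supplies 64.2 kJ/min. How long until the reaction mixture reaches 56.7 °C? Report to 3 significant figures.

Heat balance on the well-mixed liquid: M c_p dT/dt = −UA(T − T_amb) + Q̇.
τ = M c_p/UA = 441.49 min; T_ss = T_amb + Q̇/UA = 15.3 + 64.2/1.72 = 52.626 °C.
T(t) = T_ss + (T₀ − T_ss)e^(−t/τ); set T = 56.7:
t = −τ ln[(T − T_ss)/(T₀ − T_ss)] = −441.49 · ln(0.19519) = 721.30 min.

721 min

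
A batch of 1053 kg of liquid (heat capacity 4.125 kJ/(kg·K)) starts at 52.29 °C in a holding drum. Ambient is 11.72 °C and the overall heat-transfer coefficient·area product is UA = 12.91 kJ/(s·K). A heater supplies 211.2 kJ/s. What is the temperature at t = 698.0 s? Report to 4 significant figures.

31.12 °C

Energy balance: M c_p dT/dt = −UA(T − T_amb) + Q̇.
dT/dt = (T_ss − T)/τ with T_ss = T_amb + Q̇/UA = 11.72 + 211.2/12.91 = 28.0794 °C, τ = M c_p/UA = 1053·4.125/12.91 = 336.454 s.
This is linear first-order; T(t) = T_ss + (T₀ − T_ss) e^(−t/τ).
T(698.0) = 28.0794 + (24.2106)·0.125610 = 31.1205 °C.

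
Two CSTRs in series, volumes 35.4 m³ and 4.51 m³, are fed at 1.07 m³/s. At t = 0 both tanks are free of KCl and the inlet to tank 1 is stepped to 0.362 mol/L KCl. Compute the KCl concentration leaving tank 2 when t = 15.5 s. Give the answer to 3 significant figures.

0.104 mol/L

Species balance on tank i: dCᵢ/dt = (Cᵢ₋₁ − Cᵢ)/τᵢ with τᵢ = Vᵢ/Q.
τ₁ = 35.4/1.07 = 33.084 s; τ₂ = 4.51/1.07 = 4.2150 s.
Solving the cascade with C₁(0)=C₂(0)=0 gives C₂(t) = C_in[1 − (τ₁ e^(−t/τ₁) − τ₂ e^(−t/τ₂))/(τ₁ − τ₂)].
At t = 15.5: e^(−t/τ₁) = 0.62594, e^(−t/τ₂) = 0.025289.
C₂ = 0.362·[1 − (33.084·0.62594 − 4.2150·0.025289)/(28.869)] = 0.362·0.28637 = 0.10366 mol/L.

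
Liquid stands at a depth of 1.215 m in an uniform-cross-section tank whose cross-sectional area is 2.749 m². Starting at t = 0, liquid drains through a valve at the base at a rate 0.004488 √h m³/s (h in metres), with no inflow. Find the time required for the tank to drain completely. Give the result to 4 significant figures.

1350 s

A dh/dt = −Q_out = −0.004488 √h.
Separate and integrate: 2(√h − √h₀) = −(0.004488/A) t.
Tank is empty when √h = 0: t_empty = 2A√h₀/0.004488.
t_empty = 2·2.749·√1.215/0.004488 = 5.49800·1.10227/0.004488 = 1350.33 s.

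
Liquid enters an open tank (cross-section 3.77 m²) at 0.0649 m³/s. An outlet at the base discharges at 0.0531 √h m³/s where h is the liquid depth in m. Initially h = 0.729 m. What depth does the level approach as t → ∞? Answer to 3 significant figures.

1.49 m

A dh/dt = Q_in − 0.0531 √h. Steady state requires inflow = outflow:
Q_in = 0.0531 √h_ss ⇒ √h_ss = 0.0649/0.0531 = 1.2222.
h_ss = 1.2222² = 1.4938 m. (Since h₀ = 0.729 m < h_ss, the level will rise toward this value.)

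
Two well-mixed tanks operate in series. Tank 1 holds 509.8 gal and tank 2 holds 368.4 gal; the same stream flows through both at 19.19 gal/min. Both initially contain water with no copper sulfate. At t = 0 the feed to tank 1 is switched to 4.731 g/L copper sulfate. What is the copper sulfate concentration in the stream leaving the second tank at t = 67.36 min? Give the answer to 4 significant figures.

3.749 g/L

Time constants: τᵢ = Vᵢ/Q for each well-mixed tank.
τ₁ = 509.8/19.19 = 26.5659 min; τ₂ = 368.4/19.19 = 19.1975 min.
Solving the cascade with C₁(0)=C₂(0)=0 gives C₂(t) = C_in[1 − (τ₁ e^(−t/τ₁) − τ₂ e^(−t/τ₂))/(τ₁ − τ₂)].
At t = 67.36: e^(−t/τ₁) = 0.0792158, e^(−t/τ₂) = 0.0299331.
C₂ = 4.731·[1 − (26.5659·0.0792158 − 19.1975·0.0299331)/(7.36842)] = 4.731·0.792384 = 3.74877 g/L.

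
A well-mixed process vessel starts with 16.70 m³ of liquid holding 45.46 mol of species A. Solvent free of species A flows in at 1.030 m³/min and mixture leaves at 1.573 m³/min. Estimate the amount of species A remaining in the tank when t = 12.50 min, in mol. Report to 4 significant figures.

Total volume: dV/dt = Q_in − Q_out = -0.543000 m³/min, so V(t) = 16.70 − 0.543000 t and V(12.50) = 9.91250 m³.
Solute balance: dm/dt = 0 − Q_out C = −Q_out m/V(t).
dm/m = −Q_out dt/(V₀ − 0.543000 t); integrating gives ln(m/m₀) = −(Q_out/(Q_in−Q_out)) ln(V/V₀).
m = m₀ (V₀/V)^(Q_out/(Q_in−Q_out)) = 45.46 × (16.70/9.91250)^(-2.89687) = 10.0321 mol.

10.03 mol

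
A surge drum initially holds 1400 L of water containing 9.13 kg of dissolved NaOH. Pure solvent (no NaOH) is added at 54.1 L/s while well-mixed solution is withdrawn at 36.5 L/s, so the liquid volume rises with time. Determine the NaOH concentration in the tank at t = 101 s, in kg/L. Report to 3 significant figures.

Let m(t) be the amount of NaOH. Volume: V(t) = V₀ + (Q_in − Q_out) t = 1400 + 17.600 t; V(101) = 3177.6 L.
No NaOH enters, so dm/dt = −Q_out · (m/V).
dm/m = −Q_out dt/(V₀ + 17.600 t); integrating gives ln(m/m₀) = −(Q_out/(Q_in−Q_out)) ln(V/V₀).
m = m₀ (V₀/V)^(Q_out/(Q_in−Q_out)) = 9.13 × (1400/3177.6)^(2.0739) = 1.6681 kg.
C = m/V = 1.6681/3177.6 = 0.00052497 kg/L.

0.000525 kg/L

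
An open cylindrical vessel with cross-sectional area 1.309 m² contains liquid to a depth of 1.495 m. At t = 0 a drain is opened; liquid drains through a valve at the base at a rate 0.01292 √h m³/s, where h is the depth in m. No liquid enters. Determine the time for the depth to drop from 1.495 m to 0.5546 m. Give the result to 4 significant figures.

96.86 s

Accumulation of liquid (constant cross-section A): A dh/dt = −0.01292 √h.
∫ h^(−1/2) dh = −(0.01292/A) ∫ dt, giving 2√h = 2√h₀ − (0.01292/A) t.
t = 2A(√h₀ − √h)/0.01292 = 2·1.309·(√1.495 − √0.5546)/0.01292
  = 2.61800 × (1.22270 − 0.744715) / 0.01292 = 96.8553 s.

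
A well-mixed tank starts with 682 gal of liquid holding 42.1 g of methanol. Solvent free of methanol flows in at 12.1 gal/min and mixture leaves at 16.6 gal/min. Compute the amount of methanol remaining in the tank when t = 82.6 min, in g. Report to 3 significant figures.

Let m(t) be the amount of methanol. Volume: V(t) = V₀ + (Q_in − Q_out) t = 682 − 4.5000 t; V(82.6) = 310.30 gal.
No methanol enters, so dm/dt = −Q_out · (m/V).
Separate: dm/m = −Q_out dt/V(t) ⇒ ln(m/m₀) = −(Q_out/(Q_in−Q_out)) ln(V/V₀).
m = m₀ (V₀/V)^(Q_out/(Q_in−Q_out)) = 42.1 × (682/310.30)^(-3.6889) = 2.3050 g.

2.31 g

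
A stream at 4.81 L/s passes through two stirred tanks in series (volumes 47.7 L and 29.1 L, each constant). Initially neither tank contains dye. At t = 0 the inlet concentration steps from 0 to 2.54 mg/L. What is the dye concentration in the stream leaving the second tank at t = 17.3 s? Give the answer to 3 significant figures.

Each tank obeys Vᵢ dCᵢ/dt = Q(Cᵢ₋₁ − Cᵢ), so τᵢ = Vᵢ/Q.
τ₁ = 47.7/4.81 = 9.9168 s; τ₂ = 29.1/4.81 = 6.0499 s.
Solving the cascade with C₁(0)=C₂(0)=0 gives C₂(t) = C_in[1 − (τ₁ e^(−t/τ₁) − τ₂ e^(−t/τ₂))/(τ₁ − τ₂)].
At t = 17.3: e^(−t/τ₁) = 0.17473, e^(−t/τ₂) = 0.057294.
C₂ = 2.54·[1 − (9.9168·0.17473 − 6.0499·0.057294)/(3.8669)] = 2.54·0.64154 = 1.6295 mg/L.

1.63 mg/L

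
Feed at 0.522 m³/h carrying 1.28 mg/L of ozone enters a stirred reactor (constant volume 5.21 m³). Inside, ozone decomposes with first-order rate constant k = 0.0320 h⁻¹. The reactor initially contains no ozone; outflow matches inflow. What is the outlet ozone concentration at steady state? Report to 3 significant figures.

Species balance: V dC/dt = Q C_in − Q C − k V C.
At steady state: 0 = Q C_in − (Q + kV) C_ss, so C_ss = Q C_in/(Q + kV).
C_ss = 0.522·1.28/(0.522 + 0.0320·5.21) = 0.66816/0.68872 = 0.97015 mg/L.

0.970 mg/L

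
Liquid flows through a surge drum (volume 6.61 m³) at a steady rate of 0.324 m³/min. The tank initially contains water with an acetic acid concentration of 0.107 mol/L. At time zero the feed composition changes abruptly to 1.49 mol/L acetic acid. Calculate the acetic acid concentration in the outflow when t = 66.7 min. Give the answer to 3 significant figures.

Accumulation = in − out for the solute gives V dC/dt = Q(C_in − C).
So dC/dt = (C_in − C)/τ with τ = V/Q = 6.61/0.324 = 20.401 min.
C approaches C_in exponentially: C(t) = C_in + (C₀ − C_in) e^(−t/τ).
C(66.7) = 1.49 + (0.107 − 1.49)·e^(−66.7/20.401) = 1.49 + (-1.3830)·0.038029 = 1.4374 mol/L.

1.44 mol/L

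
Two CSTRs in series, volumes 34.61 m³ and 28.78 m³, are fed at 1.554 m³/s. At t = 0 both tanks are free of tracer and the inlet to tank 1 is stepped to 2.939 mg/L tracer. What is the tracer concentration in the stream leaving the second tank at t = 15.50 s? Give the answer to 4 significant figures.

0.5224 mg/L

Time constants: τᵢ = Vᵢ/Q for each well-mixed tank.
τ₁ = 34.61/1.554 = 22.2716 s; τ₂ = 28.78/1.554 = 18.5199 s.
Solving the cascade with C₁(0)=C₂(0)=0 gives C₂(t) = C_in[1 − (τ₁ e^(−t/τ₁) − τ₂ e^(−t/τ₂))/(τ₁ − τ₂)].
At t = 15.50: e^(−t/τ₁) = 0.498598, e^(−t/τ₂) = 0.433036.
C₂ = 2.939·[1 − (22.2716·0.498598 − 18.5199·0.433036)/(3.75161)] = 2.939·0.177750 = 0.522408 mg/L.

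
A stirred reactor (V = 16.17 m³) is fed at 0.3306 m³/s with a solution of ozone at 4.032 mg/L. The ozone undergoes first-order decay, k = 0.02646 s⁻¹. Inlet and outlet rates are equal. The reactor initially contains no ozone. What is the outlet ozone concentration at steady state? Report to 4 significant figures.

Species balance: V dC/dt = Q C_in − Q C − k V C.
At steady state: 0 = Q C_in − (Q + kV) C_ss, so C_ss = Q C_in/(Q + kV).
C_ss = 0.3306·4.032/(0.3306 + 0.02646·16.17) = 1.33298/0.758458 = 1.75749 mg/L.

1.757 mg/L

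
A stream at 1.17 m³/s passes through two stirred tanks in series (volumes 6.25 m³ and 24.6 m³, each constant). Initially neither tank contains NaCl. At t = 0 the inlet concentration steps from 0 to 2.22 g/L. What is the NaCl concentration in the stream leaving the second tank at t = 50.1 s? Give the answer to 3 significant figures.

1.95 g/L

Species balance on tank i: dCᵢ/dt = (Cᵢ₋₁ − Cᵢ)/τᵢ with τᵢ = Vᵢ/Q.
τ₁ = 6.25/1.17 = 5.3419 s; τ₂ = 24.6/1.17 = 21.026 s.
Solving the cascade with C₁(0)=C₂(0)=0 gives C₂(t) = C_in[1 − (τ₁ e^(−t/τ₁) − τ₂ e^(−t/τ₂))/(τ₁ − τ₂)].
At t = 50.1: e^(−t/τ₁) = 8.4503e-05, e^(−t/τ₂) = 0.092291.
C₂ = 2.22·[1 − (5.3419·8.4503e-05 − 21.026·0.092291)/(-15.684)] = 2.22·0.87630 = 1.9454 g/L.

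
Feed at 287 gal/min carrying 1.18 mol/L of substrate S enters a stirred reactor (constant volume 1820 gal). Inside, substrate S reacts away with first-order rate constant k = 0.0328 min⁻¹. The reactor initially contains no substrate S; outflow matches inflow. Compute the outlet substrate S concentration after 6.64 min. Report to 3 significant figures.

0.701 mol/L

V dC/dt = Q(C_in − C) − k V C.
dC/dt = (Q/V) C_in − (Q/V + k) C; effective rate a = Q/V + k = 0.15769 + 0.0328 = 0.19049 min⁻¹.
C_ss = Q C_in/(Q + kV) = 0.97682 mol/L; C(t) = C_ss + (C₀ − C_ss) e^(−a t).
C(6.64) = 0.97682 + (-0.97682)·e^(−0.19049·6.64) = 0.97682 + (-0.97682)·0.28228 = 0.70109 mol/L.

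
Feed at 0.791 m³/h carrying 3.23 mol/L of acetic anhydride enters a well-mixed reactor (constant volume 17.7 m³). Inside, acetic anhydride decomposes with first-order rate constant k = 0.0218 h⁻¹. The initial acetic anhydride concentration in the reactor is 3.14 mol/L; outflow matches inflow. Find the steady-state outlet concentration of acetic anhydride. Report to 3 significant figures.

2.17 mol/L

V dC/dt = Q(C_in − C) − k V C.
At steady state: 0 = Q C_in − (Q + kV) C_ss, so C_ss = Q C_in/(Q + kV).
C_ss = 0.791·3.23/(0.791 + 0.0218·17.7) = 2.5549/1.1769 = 2.1710 mol/L.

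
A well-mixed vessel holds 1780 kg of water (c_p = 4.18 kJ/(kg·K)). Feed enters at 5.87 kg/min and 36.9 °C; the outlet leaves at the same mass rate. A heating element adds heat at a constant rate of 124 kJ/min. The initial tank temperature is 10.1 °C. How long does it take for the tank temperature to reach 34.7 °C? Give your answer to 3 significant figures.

449 min

Unsteady energy balance on the tank contents: M c_p dT/dt = ṁ c_p (T_in − T) + 124.
τ = M/ṁ = 303.24 min; T_ss = T_in + Q̇/(ṁ c_p) = 41.954 °C.
T(t) = T_ss + (T₀ − T_ss) e^(−t/τ). Set T = 34.7:
e^(−t/τ) = (34.7 − 41.954)/(10.1 − 41.954) = 0.22772
t = −303.24 · ln(0.22772) = 448.68 min.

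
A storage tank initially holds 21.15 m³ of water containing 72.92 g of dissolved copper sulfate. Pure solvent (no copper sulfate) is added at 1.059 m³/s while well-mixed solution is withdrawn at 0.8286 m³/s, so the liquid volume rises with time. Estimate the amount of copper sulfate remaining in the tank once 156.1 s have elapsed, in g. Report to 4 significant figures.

2.048 g

Let m(t) be the amount of copper sulfate. Volume: V(t) = V₀ + (Q_in − Q_out) t = 21.15 + 0.230400 t; V(156.1) = 57.1154 m³.
No copper sulfate enters, so dm/dt = −Q_out · (m/V).
dm/m = −Q_out dt/(V₀ + 0.230400 t); integrating gives ln(m/m₀) = −(Q_out/(Q_in−Q_out)) ln(V/V₀).
m = m₀ (V₀/V)^(Q_out/(Q_in−Q_out)) = 72.92 × (21.15/57.1154)^(3.59635) = 2.04750 g.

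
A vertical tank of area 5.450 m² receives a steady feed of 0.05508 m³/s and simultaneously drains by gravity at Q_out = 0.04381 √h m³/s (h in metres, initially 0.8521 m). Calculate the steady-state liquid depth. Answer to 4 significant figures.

Level balance: A dh/dt = 0.05508 − 0.04381 √h. Setting dh/dt = 0:
Q_in = 0.04381 √h_ss ⇒ √h_ss = 0.05508/0.04381 = 1.25725.
h_ss = 1.25725² = 1.58067 m. (Since h₀ = 0.8521 m < h_ss, the level will rise toward this value.)

1.581 m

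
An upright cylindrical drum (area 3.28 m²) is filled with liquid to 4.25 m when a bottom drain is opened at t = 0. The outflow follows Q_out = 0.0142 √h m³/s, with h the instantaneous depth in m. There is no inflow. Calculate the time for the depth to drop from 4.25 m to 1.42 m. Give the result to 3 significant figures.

402 s

With no inflow, A dh/dt = −0.0142 √h.
Separate and integrate: 2(√h − √h₀) = −(0.0142/A) t.
t = 2A(√h₀ − √h)/0.0142 = 2·3.28·(√4.25 − √1.42)/0.0142
  = 6.5600 × (2.0616 − 1.1916) / 0.0142 = 401.88 s.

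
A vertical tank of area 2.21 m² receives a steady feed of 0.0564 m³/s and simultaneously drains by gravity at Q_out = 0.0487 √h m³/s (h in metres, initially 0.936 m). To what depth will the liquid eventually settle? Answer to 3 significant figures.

Volume balance on the tank: A dh/dt = Q_in − 0.0487 √h. At steady state dh/dt = 0:
Q_in = 0.0487 √h_ss ⇒ √h_ss = 0.0564/0.0487 = 1.1581.
h_ss = 1.1581² = 1.3412 m. (Since h₀ = 0.936 m < h_ss, the level will rise toward this value.)

1.34 m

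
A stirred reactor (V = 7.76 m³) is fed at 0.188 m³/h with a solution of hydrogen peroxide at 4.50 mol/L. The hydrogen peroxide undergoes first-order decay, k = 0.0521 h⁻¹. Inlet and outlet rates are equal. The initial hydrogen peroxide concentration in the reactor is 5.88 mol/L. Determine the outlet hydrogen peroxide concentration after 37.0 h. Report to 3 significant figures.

V dC/dt = Q(C_in − C) − k V C.
dC/dt = (Q/V) C_in − (Q/V + k) C; effective rate a = Q/V + k = 0.024227 + 0.0521 = 0.076327 h⁻¹.
C_ss = Q C_in/(Q + kV) = 1.4283 mol/L; C(t) = C_ss + (C₀ − C_ss) e^(−a t).
C(37.0) = 1.4283 + (4.4517)·e^(−0.076327·37.0) = 1.4283 + (4.4517)·0.059363 = 1.6926 mol/L.

1.69 mol/L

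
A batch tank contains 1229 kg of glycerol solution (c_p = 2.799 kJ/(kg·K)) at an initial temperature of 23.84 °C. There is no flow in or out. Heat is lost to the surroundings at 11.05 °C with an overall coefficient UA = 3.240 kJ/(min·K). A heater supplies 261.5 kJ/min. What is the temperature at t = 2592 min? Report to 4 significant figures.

85.85 °C

M c_p dT/dt = −UA(T − T_amb) + Q̇.
dT/dt = (T_ss − T)/τ with T_ss = T_amb + Q̇/UA = 11.05 + 261.5/3.240 = 91.7599 °C, τ = M c_p/UA = 1229·2.799/3.240 = 1061.72 min.
Solution: T(t) = T_ss + (T₀ − T_ss) e^(−t/τ).
T(2592) = 91.7599 + (-67.9199)·0.0870456 = 85.8477 °C.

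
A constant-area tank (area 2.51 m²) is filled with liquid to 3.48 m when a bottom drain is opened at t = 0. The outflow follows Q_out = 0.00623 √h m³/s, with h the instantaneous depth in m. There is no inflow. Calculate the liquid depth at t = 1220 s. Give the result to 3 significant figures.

0.123 m

With no inflow, A dh/dt = −0.00623 √h.
This is separable: 2 d(√h)/dt = −0.00623/A, so √h = √h₀ − (0.00623/(2A)) t.
√h = √3.48 − 0.00623·1220/(2·2.51) = 1.8655 − 1.5141 = 0.35141.
h = 0.35141² = 0.12349 m.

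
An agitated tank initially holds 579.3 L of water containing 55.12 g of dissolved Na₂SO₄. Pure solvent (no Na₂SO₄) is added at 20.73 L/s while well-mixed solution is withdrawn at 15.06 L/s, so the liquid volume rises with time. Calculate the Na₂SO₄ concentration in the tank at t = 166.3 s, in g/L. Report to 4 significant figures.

0.002782 g/L

Total volume: dV/dt = Q_in − Q_out = 5.67000 L/s, so V(t) = 579.3 + 5.67000 t and V(166.3) = 1522.22 L.
Species balance (pure solvent in): dm/dt = −Q_out · m/V(t).
Separate: dm/m = −Q_out dt/V(t) ⇒ ln(m/m₀) = −(Q_out/(Q_in−Q_out)) ln(V/V₀).
m = m₀ (V₀/V)^(Q_out/(Q_in−Q_out)) = 55.12 × (579.3/1522.22)^(2.65608) = 4.23530 g.
C = m/V = 4.23530/1522.22 = 0.00278232 g/L.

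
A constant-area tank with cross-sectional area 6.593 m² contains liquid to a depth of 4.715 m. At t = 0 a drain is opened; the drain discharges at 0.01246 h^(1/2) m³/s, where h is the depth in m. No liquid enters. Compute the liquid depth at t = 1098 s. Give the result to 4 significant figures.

1.286 m

A dh/dt = −Q_out = −0.01246 √h.
This is separable: 2 d(√h)/dt = −0.01246/A, so √h = √h₀ − (0.01246/(2A)) t.
√h = √4.715 − 0.01246·1098/(2·6.593) = 2.17141 − 1.03755 = 1.13386.
h = 1.13386² = 1.28564 m.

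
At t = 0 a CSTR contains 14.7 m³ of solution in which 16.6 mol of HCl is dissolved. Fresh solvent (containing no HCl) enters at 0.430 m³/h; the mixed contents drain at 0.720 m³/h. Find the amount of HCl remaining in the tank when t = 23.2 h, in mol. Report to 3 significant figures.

3.63 mol

Let m(t) be the amount of HCl. Volume: V(t) = V₀ + (Q_in − Q_out) t = 14.7 − 0.29000 t; V(23.2) = 7.9720 m³.
No HCl enters, so dm/dt = −Q_out · (m/V).
dm/m = −Q_out dt/(V₀ − 0.29000 t); integrating gives ln(m/m₀) = −(Q_out/(Q_in−Q_out)) ln(V/V₀).
m = m₀ (V₀/V)^(Q_out/(Q_in−Q_out)) = 16.6 × (14.7/7.9720)^(-2.4828) = 3.6334 mol.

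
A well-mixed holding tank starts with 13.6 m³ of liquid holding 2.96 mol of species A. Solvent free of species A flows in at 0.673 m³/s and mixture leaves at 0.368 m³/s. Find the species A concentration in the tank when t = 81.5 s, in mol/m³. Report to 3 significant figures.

0.0220 mol/m³

Total volume: dV/dt = Q_in − Q_out = 0.30500 m³/s, so V(t) = 13.6 + 0.30500 t and V(81.5) = 38.458 m³.
Solute balance: dm/dt = 0 − Q_out C = −Q_out m/V(t).
dm/m = −Q_out dt/(V₀ + 0.30500 t); integrating gives ln(m/m₀) = −(Q_out/(Q_in−Q_out)) ln(V/V₀).
m = m₀ (V₀/V)^(Q_out/(Q_in−Q_out)) = 2.96 × (13.6/38.458)^(1.2066) = 0.84450 mol.
C = m/V = 0.84450/38.458 = 0.021959 mol/m³.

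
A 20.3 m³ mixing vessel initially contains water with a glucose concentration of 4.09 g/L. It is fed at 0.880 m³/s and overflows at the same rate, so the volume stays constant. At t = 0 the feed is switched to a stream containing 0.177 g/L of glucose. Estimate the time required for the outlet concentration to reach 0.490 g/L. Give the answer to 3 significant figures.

Species balance: V dC/dt = Q(C_in − C) ⇒ τ = V/Q = 23.068 s.
C(t) = C_in + (C₀ − C_in) e^(−t/τ). Set C = 0.490 and solve for t:
e^(−t/τ) = (C − C_in)/(C₀ − C_in) = (0.490 − 0.177)/(4.09 − 0.177) = 0.079990
t = −τ ln(…) = 23.068 × 2.5259 = 58.267 s.

58.3 s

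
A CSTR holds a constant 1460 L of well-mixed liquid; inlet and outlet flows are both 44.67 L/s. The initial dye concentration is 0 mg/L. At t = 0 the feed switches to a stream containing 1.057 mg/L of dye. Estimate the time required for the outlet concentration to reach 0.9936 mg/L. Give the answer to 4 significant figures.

Unsteady species balance (constant V, well mixed): V dC/dt = Q(C_in − C), so τ = V/Q = 32.6841 s.
C(t) = C_in + (C₀ − C_in) e^(−t/τ). Set C = 0.9936 and solve for t:
e^(−t/τ) = (C − C_in)/(C₀ − C_in) = (0.9936 − 1.057)/(0 − 1.057) = 0.0599811
t = −τ ln(…) = 32.6841 × 2.81373 = 91.9642 s.

91.96 s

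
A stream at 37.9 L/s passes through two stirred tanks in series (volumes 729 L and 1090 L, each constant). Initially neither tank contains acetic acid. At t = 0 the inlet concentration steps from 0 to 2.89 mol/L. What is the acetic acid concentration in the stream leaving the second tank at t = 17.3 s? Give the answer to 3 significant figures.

0.483 mol/L

Time constants: τᵢ = Vᵢ/Q for each well-mixed tank.
τ₁ = 729/37.9 = 19.235 s; τ₂ = 1090/37.9 = 28.760 s.
Tank 1: C₁ = C_in(1 − e^(−t/τ₁)). Tank 2 (τ₁ ≠ τ₂): C₂ = C_in[1 − (τ₁ e^(−t/τ₁) − τ₂ e^(−t/τ₂))/(τ₁ − τ₂)].
At t = 17.3: e^(−t/τ₁) = 0.40681, e^(−t/τ₂) = 0.54797.
C₂ = 2.89·[1 − (19.235·0.40681 − 28.760·0.54797)/(-9.5251)] = 2.89·0.16697 = 0.48254 mol/L.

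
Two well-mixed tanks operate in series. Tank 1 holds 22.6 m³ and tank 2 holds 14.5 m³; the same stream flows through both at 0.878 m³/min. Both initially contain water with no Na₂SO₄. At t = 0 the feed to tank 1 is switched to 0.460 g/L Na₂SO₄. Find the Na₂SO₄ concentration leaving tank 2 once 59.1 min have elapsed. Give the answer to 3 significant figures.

Species balance on tank i: dCᵢ/dt = (Cᵢ₋₁ − Cᵢ)/τᵢ with τᵢ = Vᵢ/Q.
τ₁ = 22.6/0.878 = 25.740 min; τ₂ = 14.5/0.878 = 16.515 min.
Tank 1: C₁ = C_in(1 − e^(−t/τ₁)). Tank 2 (τ₁ ≠ τ₂): C₂ = C_in[1 − (τ₁ e^(−t/τ₁) − τ₂ e^(−t/τ₂))/(τ₁ − τ₂)].
At t = 59.1: e^(−t/τ₁) = 0.10066, e^(−t/τ₂) = 0.027915.
C₂ = 0.460·[1 − (25.740·0.10066 − 16.515·0.027915)/(9.2255)] = 0.460·0.76912 = 0.35379 g/L.

0.354 g/L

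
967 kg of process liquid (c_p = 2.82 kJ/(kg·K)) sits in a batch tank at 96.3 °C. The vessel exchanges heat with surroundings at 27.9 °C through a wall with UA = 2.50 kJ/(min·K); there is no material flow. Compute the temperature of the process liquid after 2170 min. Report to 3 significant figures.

Heat balance on the well-mixed liquid: M c_p dT/dt = −UA(T − T_amb).
dT/dt = (T_ss − T)/τ with T_ss = T_amb = 27.900 °C, τ = M c_p/UA = 967·2.82/2.50 = 1090.8 min.
T approaches T_ss exponentially: T(t) = T_ss + (T₀ − T_ss) e^(−t/τ).
T(2170) = 27.900 + (68.400)·0.13678 = 37.255 °C.

37.3 °C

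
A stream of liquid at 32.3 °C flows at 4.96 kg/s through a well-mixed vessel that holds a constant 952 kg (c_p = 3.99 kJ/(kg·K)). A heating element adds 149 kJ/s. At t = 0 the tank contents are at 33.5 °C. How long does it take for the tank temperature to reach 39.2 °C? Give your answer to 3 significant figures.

M c_p dT/dt = ṁ c_p (T_in − T) + Q̇.
τ = M/ṁ = 191.94 s; T_ss = T_in + Q̇/(ṁ c_p) = 39.829 °C.
T(t) = T_ss + (T₀ − T_ss) e^(−t/τ). Set T = 39.2:
e^(−t/τ) = (39.2 − 39.829)/(33.5 − 39.829) = 0.099370
t = −191.94 · ln(0.099370) = 443.16 s.

443 s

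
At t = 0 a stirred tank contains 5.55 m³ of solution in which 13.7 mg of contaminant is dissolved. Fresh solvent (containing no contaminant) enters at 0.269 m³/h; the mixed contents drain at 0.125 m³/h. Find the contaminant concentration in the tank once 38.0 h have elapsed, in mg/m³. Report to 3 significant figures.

0.685 mg/m³

Let m(t) be the amount of contaminant. Volume: V(t) = V₀ + (Q_in − Q_out) t = 5.55 + 0.14400 t; V(38.0) = 11.022 m³.
No contaminant enters, so dm/dt = −Q_out · (m/V).
dm/m = −Q_out dt/(V₀ + 0.14400 t); integrating gives ln(m/m₀) = −(Q_out/(Q_in−Q_out)) ln(V/V₀).
m = m₀ (V₀/V)^(Q_out/(Q_in−Q_out)) = 13.7 × (5.55/11.022)^(0.86806) = 7.5521 mg.
C = m/V = 7.5521/11.022 = 0.68519 mg/m³.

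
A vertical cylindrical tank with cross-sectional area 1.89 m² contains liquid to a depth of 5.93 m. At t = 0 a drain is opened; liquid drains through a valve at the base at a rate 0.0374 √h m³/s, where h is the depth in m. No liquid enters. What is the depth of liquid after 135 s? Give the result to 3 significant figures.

1.21 m

A dh/dt = −Q_out = −0.0374 √h.
∫ h^(−1/2) dh = −(0.0374/A) ∫ dt, giving 2√h = 2√h₀ − (0.0374/A) t.
√h = √5.93 − 0.0374·135/(2·1.89) = 2.4352 − 1.3357 = 1.0994.
h = 1.0994² = 1.2088 m.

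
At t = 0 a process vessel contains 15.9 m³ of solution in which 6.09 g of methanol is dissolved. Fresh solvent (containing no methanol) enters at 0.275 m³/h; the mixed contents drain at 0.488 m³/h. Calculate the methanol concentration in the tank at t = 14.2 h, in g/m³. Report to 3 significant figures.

Let m(t) be the amount of methanol. Volume: V(t) = V₀ + (Q_in − Q_out) t = 15.9 − 0.21300 t; V(14.2) = 12.875 m³.
Solute balance: dm/dt = 0 − Q_out C = −Q_out m/V(t).
dm/m = −Q_out dt/(V₀ − 0.21300 t); integrating gives ln(m/m₀) = −(Q_out/(Q_in−Q_out)) ln(V/V₀).
m = m₀ (V₀/V)^(Q_out/(Q_in−Q_out)) = 6.09 × (15.9/12.875)^(-2.2911) = 3.7555 g.
C = m/V = 3.7555/12.875 = 0.29168 g/m³.

0.292 g/m³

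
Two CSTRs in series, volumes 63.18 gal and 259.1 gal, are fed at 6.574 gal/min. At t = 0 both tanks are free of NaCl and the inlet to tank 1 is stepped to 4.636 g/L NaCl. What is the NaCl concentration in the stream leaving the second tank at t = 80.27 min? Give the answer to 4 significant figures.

Time constants: τᵢ = Vᵢ/Q for each well-mixed tank.
τ₁ = 63.18/6.574 = 9.61059 min; τ₂ = 259.1/6.574 = 39.4128 min.
Tank 1: C₁ = C_in(1 − e^(−t/τ₁)). Tank 2 (τ₁ ≠ τ₂): C₂ = C_in[1 − (τ₁ e^(−t/τ₁) − τ₂ e^(−t/τ₂))/(τ₁ − τ₂)].
At t = 80.27: e^(−t/τ₁) = 0.000235866, e^(−t/τ₂) = 0.130466.
C₂ = 4.636·[1 − (9.61059·0.000235866 − 39.4128·0.130466)/(-29.8023)] = 4.636·0.827538 = 3.83647 g/L.

3.836 g/L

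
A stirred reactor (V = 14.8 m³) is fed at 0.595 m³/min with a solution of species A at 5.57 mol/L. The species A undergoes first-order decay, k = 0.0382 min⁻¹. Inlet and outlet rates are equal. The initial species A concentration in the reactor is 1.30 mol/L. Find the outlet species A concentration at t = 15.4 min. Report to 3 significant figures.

2.39 mol/L

V dC/dt = Q(C_in − C) − k V C.
This is linear with rate a = Q/V + k = 0.078403 min⁻¹.
C_ss = Q C_in/(Q + kV) = 2.8561 mol/L; C(t) = C_ss + (C₀ − C_ss) e^(−a t).
C(15.4) = 2.8561 + (-1.5561)·e^(−0.078403·15.4) = 2.8561 + (-1.5561)·0.29897 = 2.3909 mol/L.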